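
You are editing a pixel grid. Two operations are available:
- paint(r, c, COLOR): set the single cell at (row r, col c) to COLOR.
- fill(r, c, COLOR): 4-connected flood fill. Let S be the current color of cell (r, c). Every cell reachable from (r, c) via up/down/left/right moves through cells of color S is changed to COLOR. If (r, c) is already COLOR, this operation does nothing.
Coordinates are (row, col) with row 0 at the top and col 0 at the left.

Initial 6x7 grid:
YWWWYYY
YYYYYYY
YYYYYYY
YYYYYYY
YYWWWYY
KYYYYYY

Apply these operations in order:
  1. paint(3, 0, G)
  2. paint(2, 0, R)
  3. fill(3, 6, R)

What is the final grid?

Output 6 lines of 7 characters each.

After op 1 paint(3,0,G):
YWWWYYY
YYYYYYY
YYYYYYY
GYYYYYY
YYWWWYY
KYYYYYY
After op 2 paint(2,0,R):
YWWWYYY
YYYYYYY
RYYYYYY
GYYYYYY
YYWWWYY
KYYYYYY
After op 3 fill(3,6,R) [33 cells changed]:
RWWWRRR
RRRRRRR
RRRRRRR
GRRRRRR
RRWWWRR
KRRRRRR

Answer: RWWWRRR
RRRRRRR
RRRRRRR
GRRRRRR
RRWWWRR
KRRRRRR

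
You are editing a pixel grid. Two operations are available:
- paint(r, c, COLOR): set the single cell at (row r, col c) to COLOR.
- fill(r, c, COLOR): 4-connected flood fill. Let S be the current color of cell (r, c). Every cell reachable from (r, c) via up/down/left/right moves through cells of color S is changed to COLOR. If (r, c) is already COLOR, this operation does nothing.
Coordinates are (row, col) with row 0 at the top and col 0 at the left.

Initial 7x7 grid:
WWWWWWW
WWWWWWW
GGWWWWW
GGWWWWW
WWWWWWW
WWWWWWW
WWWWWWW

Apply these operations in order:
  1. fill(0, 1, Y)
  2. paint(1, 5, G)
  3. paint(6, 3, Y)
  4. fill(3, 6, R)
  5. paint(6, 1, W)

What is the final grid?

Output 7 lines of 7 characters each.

Answer: RRRRRRR
RRRRRGR
GGRRRRR
GGRRRRR
RRRRRRR
RRRRRRR
RWRRRRR

Derivation:
After op 1 fill(0,1,Y) [45 cells changed]:
YYYYYYY
YYYYYYY
GGYYYYY
GGYYYYY
YYYYYYY
YYYYYYY
YYYYYYY
After op 2 paint(1,5,G):
YYYYYYY
YYYYYGY
GGYYYYY
GGYYYYY
YYYYYYY
YYYYYYY
YYYYYYY
After op 3 paint(6,3,Y):
YYYYYYY
YYYYYGY
GGYYYYY
GGYYYYY
YYYYYYY
YYYYYYY
YYYYYYY
After op 4 fill(3,6,R) [44 cells changed]:
RRRRRRR
RRRRRGR
GGRRRRR
GGRRRRR
RRRRRRR
RRRRRRR
RRRRRRR
After op 5 paint(6,1,W):
RRRRRRR
RRRRRGR
GGRRRRR
GGRRRRR
RRRRRRR
RRRRRRR
RWRRRRR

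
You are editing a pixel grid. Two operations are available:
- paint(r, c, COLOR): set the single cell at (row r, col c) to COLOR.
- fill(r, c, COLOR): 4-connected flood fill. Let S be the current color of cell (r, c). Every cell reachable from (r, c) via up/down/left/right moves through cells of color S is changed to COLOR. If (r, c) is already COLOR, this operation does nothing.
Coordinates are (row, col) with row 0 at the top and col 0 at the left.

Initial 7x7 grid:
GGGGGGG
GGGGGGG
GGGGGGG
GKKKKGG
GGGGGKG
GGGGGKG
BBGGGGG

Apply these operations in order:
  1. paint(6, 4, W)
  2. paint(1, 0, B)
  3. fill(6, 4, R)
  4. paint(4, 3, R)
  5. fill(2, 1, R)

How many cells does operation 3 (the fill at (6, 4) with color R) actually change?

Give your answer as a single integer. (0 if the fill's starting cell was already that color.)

Answer: 1

Derivation:
After op 1 paint(6,4,W):
GGGGGGG
GGGGGGG
GGGGGGG
GKKKKGG
GGGGGKG
GGGGGKG
BBGGWGG
After op 2 paint(1,0,B):
GGGGGGG
BGGGGGG
GGGGGGG
GKKKKGG
GGGGGKG
GGGGGKG
BBGGWGG
After op 3 fill(6,4,R) [1 cells changed]:
GGGGGGG
BGGGGGG
GGGGGGG
GKKKKGG
GGGGGKG
GGGGGKG
BBGGRGG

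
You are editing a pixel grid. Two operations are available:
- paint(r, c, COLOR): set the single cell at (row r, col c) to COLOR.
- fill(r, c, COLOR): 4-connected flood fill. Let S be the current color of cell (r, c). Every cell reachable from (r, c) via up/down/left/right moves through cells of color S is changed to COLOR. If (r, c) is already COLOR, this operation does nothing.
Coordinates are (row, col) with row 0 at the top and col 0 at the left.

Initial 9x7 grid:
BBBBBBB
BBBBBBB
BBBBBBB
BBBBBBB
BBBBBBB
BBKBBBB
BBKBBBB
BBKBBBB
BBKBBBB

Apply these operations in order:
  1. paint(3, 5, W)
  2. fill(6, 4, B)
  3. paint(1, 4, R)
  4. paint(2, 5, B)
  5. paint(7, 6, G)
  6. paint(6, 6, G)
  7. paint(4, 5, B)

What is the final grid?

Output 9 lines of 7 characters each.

After op 1 paint(3,5,W):
BBBBBBB
BBBBBBB
BBBBBBB
BBBBBWB
BBBBBBB
BBKBBBB
BBKBBBB
BBKBBBB
BBKBBBB
After op 2 fill(6,4,B) [0 cells changed]:
BBBBBBB
BBBBBBB
BBBBBBB
BBBBBWB
BBBBBBB
BBKBBBB
BBKBBBB
BBKBBBB
BBKBBBB
After op 3 paint(1,4,R):
BBBBBBB
BBBBRBB
BBBBBBB
BBBBBWB
BBBBBBB
BBKBBBB
BBKBBBB
BBKBBBB
BBKBBBB
After op 4 paint(2,5,B):
BBBBBBB
BBBBRBB
BBBBBBB
BBBBBWB
BBBBBBB
BBKBBBB
BBKBBBB
BBKBBBB
BBKBBBB
After op 5 paint(7,6,G):
BBBBBBB
BBBBRBB
BBBBBBB
BBBBBWB
BBBBBBB
BBKBBBB
BBKBBBB
BBKBBBG
BBKBBBB
After op 6 paint(6,6,G):
BBBBBBB
BBBBRBB
BBBBBBB
BBBBBWB
BBBBBBB
BBKBBBB
BBKBBBG
BBKBBBG
BBKBBBB
After op 7 paint(4,5,B):
BBBBBBB
BBBBRBB
BBBBBBB
BBBBBWB
BBBBBBB
BBKBBBB
BBKBBBG
BBKBBBG
BBKBBBB

Answer: BBBBBBB
BBBBRBB
BBBBBBB
BBBBBWB
BBBBBBB
BBKBBBB
BBKBBBG
BBKBBBG
BBKBBBB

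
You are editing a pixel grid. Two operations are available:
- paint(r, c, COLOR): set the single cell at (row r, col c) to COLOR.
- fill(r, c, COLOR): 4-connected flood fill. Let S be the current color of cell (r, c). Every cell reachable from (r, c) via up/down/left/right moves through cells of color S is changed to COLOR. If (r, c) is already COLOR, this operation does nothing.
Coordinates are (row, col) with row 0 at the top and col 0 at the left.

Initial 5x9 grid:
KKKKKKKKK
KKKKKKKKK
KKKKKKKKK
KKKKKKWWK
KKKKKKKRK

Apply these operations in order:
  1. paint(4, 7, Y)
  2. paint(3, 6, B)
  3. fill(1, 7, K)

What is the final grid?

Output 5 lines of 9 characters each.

Answer: KKKKKKKKK
KKKKKKKKK
KKKKKKKKK
KKKKKKBWK
KKKKKKKYK

Derivation:
After op 1 paint(4,7,Y):
KKKKKKKKK
KKKKKKKKK
KKKKKKKKK
KKKKKKWWK
KKKKKKKYK
After op 2 paint(3,6,B):
KKKKKKKKK
KKKKKKKKK
KKKKKKKKK
KKKKKKBWK
KKKKKKKYK
After op 3 fill(1,7,K) [0 cells changed]:
KKKKKKKKK
KKKKKKKKK
KKKKKKKKK
KKKKKKBWK
KKKKKKKYK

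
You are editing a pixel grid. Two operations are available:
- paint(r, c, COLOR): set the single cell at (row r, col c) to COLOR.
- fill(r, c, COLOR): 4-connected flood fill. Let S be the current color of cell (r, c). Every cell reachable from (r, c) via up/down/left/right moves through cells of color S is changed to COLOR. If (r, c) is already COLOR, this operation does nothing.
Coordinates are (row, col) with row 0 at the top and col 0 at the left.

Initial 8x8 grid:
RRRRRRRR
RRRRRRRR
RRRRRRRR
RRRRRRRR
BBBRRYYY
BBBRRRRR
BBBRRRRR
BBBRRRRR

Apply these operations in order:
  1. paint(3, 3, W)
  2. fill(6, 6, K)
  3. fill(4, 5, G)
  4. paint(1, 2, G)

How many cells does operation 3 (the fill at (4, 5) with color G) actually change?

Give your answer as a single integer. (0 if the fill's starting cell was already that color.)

After op 1 paint(3,3,W):
RRRRRRRR
RRRRRRRR
RRRRRRRR
RRRWRRRR
BBBRRYYY
BBBRRRRR
BBBRRRRR
BBBRRRRR
After op 2 fill(6,6,K) [48 cells changed]:
KKKKKKKK
KKKKKKKK
KKKKKKKK
KKKWKKKK
BBBKKYYY
BBBKKKKK
BBBKKKKK
BBBKKKKK
After op 3 fill(4,5,G) [3 cells changed]:
KKKKKKKK
KKKKKKKK
KKKKKKKK
KKKWKKKK
BBBKKGGG
BBBKKKKK
BBBKKKKK
BBBKKKKK

Answer: 3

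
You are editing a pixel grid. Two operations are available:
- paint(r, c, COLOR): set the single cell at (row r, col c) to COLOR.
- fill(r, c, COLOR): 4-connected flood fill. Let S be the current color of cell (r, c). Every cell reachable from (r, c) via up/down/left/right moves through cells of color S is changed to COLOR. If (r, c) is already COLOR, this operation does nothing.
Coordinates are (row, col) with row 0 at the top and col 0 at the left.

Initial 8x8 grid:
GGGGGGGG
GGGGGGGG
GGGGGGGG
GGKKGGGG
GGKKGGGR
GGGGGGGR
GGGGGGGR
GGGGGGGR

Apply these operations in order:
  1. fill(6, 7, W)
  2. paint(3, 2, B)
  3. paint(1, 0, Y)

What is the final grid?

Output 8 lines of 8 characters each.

Answer: GGGGGGGG
YGGGGGGG
GGGGGGGG
GGBKGGGG
GGKKGGGW
GGGGGGGW
GGGGGGGW
GGGGGGGW

Derivation:
After op 1 fill(6,7,W) [4 cells changed]:
GGGGGGGG
GGGGGGGG
GGGGGGGG
GGKKGGGG
GGKKGGGW
GGGGGGGW
GGGGGGGW
GGGGGGGW
After op 2 paint(3,2,B):
GGGGGGGG
GGGGGGGG
GGGGGGGG
GGBKGGGG
GGKKGGGW
GGGGGGGW
GGGGGGGW
GGGGGGGW
After op 3 paint(1,0,Y):
GGGGGGGG
YGGGGGGG
GGGGGGGG
GGBKGGGG
GGKKGGGW
GGGGGGGW
GGGGGGGW
GGGGGGGW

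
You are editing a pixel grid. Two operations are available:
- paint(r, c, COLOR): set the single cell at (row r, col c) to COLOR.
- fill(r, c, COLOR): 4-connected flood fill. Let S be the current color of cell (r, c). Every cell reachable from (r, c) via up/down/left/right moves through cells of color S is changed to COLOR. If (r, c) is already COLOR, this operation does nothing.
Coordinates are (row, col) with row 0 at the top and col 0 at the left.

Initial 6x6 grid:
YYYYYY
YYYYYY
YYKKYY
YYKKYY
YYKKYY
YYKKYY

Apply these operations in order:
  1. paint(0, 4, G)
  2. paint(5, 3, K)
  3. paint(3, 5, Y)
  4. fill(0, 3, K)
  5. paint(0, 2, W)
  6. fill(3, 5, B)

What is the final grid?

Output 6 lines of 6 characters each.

Answer: BBWBGB
BBBBBB
BBBBBB
BBBBBB
BBBBBB
BBBBBB

Derivation:
After op 1 paint(0,4,G):
YYYYGY
YYYYYY
YYKKYY
YYKKYY
YYKKYY
YYKKYY
After op 2 paint(5,3,K):
YYYYGY
YYYYYY
YYKKYY
YYKKYY
YYKKYY
YYKKYY
After op 3 paint(3,5,Y):
YYYYGY
YYYYYY
YYKKYY
YYKKYY
YYKKYY
YYKKYY
After op 4 fill(0,3,K) [27 cells changed]:
KKKKGK
KKKKKK
KKKKKK
KKKKKK
KKKKKK
KKKKKK
After op 5 paint(0,2,W):
KKWKGK
KKKKKK
KKKKKK
KKKKKK
KKKKKK
KKKKKK
After op 6 fill(3,5,B) [34 cells changed]:
BBWBGB
BBBBBB
BBBBBB
BBBBBB
BBBBBB
BBBBBB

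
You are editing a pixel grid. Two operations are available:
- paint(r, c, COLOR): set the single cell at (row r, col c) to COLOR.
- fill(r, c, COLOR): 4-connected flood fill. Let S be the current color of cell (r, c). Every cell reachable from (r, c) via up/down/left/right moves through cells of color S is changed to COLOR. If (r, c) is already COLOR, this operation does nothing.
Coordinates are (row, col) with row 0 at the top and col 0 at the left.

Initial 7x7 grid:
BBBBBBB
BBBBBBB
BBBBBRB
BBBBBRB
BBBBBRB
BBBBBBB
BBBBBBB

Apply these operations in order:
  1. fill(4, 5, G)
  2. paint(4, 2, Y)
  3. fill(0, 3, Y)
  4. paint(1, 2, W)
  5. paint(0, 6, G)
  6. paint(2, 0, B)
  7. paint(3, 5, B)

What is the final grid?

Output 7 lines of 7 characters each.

Answer: YYYYYYG
YYWYYYY
BYYYYGY
YYYYYBY
YYYYYGY
YYYYYYY
YYYYYYY

Derivation:
After op 1 fill(4,5,G) [3 cells changed]:
BBBBBBB
BBBBBBB
BBBBBGB
BBBBBGB
BBBBBGB
BBBBBBB
BBBBBBB
After op 2 paint(4,2,Y):
BBBBBBB
BBBBBBB
BBBBBGB
BBBBBGB
BBYBBGB
BBBBBBB
BBBBBBB
After op 3 fill(0,3,Y) [45 cells changed]:
YYYYYYY
YYYYYYY
YYYYYGY
YYYYYGY
YYYYYGY
YYYYYYY
YYYYYYY
After op 4 paint(1,2,W):
YYYYYYY
YYWYYYY
YYYYYGY
YYYYYGY
YYYYYGY
YYYYYYY
YYYYYYY
After op 5 paint(0,6,G):
YYYYYYG
YYWYYYY
YYYYYGY
YYYYYGY
YYYYYGY
YYYYYYY
YYYYYYY
After op 6 paint(2,0,B):
YYYYYYG
YYWYYYY
BYYYYGY
YYYYYGY
YYYYYGY
YYYYYYY
YYYYYYY
After op 7 paint(3,5,B):
YYYYYYG
YYWYYYY
BYYYYGY
YYYYYBY
YYYYYGY
YYYYYYY
YYYYYYY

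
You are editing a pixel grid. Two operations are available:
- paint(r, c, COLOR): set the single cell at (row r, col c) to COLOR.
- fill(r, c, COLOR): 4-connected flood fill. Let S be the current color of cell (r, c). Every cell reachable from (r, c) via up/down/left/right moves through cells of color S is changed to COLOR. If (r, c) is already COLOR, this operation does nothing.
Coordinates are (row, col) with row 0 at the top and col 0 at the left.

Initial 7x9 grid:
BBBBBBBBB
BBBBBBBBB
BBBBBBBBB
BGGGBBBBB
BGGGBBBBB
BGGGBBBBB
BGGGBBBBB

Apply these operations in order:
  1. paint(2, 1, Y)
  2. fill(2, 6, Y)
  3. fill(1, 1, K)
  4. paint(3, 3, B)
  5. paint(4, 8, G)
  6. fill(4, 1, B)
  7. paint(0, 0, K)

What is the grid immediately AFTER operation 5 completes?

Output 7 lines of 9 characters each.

Answer: KKKKKKKKK
KKKKKKKKK
KKKKKKKKK
KGGBKKKKK
KGGGKKKKG
KGGGKKKKK
KGGGKKKKK

Derivation:
After op 1 paint(2,1,Y):
BBBBBBBBB
BBBBBBBBB
BYBBBBBBB
BGGGBBBBB
BGGGBBBBB
BGGGBBBBB
BGGGBBBBB
After op 2 fill(2,6,Y) [50 cells changed]:
YYYYYYYYY
YYYYYYYYY
YYYYYYYYY
YGGGYYYYY
YGGGYYYYY
YGGGYYYYY
YGGGYYYYY
After op 3 fill(1,1,K) [51 cells changed]:
KKKKKKKKK
KKKKKKKKK
KKKKKKKKK
KGGGKKKKK
KGGGKKKKK
KGGGKKKKK
KGGGKKKKK
After op 4 paint(3,3,B):
KKKKKKKKK
KKKKKKKKK
KKKKKKKKK
KGGBKKKKK
KGGGKKKKK
KGGGKKKKK
KGGGKKKKK
After op 5 paint(4,8,G):
KKKKKKKKK
KKKKKKKKK
KKKKKKKKK
KGGBKKKKK
KGGGKKKKG
KGGGKKKKK
KGGGKKKKK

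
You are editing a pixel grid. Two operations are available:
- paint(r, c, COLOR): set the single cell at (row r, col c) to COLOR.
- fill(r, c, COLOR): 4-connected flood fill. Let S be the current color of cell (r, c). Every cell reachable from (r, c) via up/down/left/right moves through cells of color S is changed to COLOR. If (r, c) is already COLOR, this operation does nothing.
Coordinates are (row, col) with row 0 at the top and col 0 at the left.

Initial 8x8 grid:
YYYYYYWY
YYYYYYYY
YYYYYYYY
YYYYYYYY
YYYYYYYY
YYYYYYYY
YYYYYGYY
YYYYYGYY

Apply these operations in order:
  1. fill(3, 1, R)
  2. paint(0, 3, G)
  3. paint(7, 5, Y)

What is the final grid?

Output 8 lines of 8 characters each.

Answer: RRRGRRWR
RRRRRRRR
RRRRRRRR
RRRRRRRR
RRRRRRRR
RRRRRRRR
RRRRRGRR
RRRRRYRR

Derivation:
After op 1 fill(3,1,R) [61 cells changed]:
RRRRRRWR
RRRRRRRR
RRRRRRRR
RRRRRRRR
RRRRRRRR
RRRRRRRR
RRRRRGRR
RRRRRGRR
After op 2 paint(0,3,G):
RRRGRRWR
RRRRRRRR
RRRRRRRR
RRRRRRRR
RRRRRRRR
RRRRRRRR
RRRRRGRR
RRRRRGRR
After op 3 paint(7,5,Y):
RRRGRRWR
RRRRRRRR
RRRRRRRR
RRRRRRRR
RRRRRRRR
RRRRRRRR
RRRRRGRR
RRRRRYRR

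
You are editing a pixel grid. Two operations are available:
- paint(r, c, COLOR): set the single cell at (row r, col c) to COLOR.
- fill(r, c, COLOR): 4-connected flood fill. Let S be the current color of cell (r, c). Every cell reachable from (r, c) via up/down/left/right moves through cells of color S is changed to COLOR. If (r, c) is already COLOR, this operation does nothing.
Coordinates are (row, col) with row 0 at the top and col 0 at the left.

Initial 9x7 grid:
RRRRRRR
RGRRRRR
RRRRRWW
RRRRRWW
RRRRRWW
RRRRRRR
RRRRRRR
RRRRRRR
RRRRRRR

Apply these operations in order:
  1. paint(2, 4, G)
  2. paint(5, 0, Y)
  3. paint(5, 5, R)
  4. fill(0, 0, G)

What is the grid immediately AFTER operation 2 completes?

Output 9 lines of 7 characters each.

After op 1 paint(2,4,G):
RRRRRRR
RGRRRRR
RRRRGWW
RRRRRWW
RRRRRWW
RRRRRRR
RRRRRRR
RRRRRRR
RRRRRRR
After op 2 paint(5,0,Y):
RRRRRRR
RGRRRRR
RRRRGWW
RRRRRWW
RRRRRWW
YRRRRRR
RRRRRRR
RRRRRRR
RRRRRRR

Answer: RRRRRRR
RGRRRRR
RRRRGWW
RRRRRWW
RRRRRWW
YRRRRRR
RRRRRRR
RRRRRRR
RRRRRRR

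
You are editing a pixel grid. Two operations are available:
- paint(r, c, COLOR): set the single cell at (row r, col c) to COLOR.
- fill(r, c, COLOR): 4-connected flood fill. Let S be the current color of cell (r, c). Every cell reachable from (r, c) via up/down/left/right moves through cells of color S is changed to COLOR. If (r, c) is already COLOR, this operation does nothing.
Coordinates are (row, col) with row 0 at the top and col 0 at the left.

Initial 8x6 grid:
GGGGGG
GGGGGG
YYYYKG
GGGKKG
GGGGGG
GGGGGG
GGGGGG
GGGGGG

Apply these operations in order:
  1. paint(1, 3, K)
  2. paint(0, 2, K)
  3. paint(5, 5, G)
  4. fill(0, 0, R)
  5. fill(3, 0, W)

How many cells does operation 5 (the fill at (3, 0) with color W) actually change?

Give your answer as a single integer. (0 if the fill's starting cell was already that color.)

After op 1 paint(1,3,K):
GGGGGG
GGGKGG
YYYYKG
GGGKKG
GGGGGG
GGGGGG
GGGGGG
GGGGGG
After op 2 paint(0,2,K):
GGKGGG
GGGKGG
YYYYKG
GGGKKG
GGGGGG
GGGGGG
GGGGGG
GGGGGG
After op 3 paint(5,5,G):
GGKGGG
GGGKGG
YYYYKG
GGGKKG
GGGGGG
GGGGGG
GGGGGG
GGGGGG
After op 4 fill(0,0,R) [5 cells changed]:
RRKGGG
RRRKGG
YYYYKG
GGGKKG
GGGGGG
GGGGGG
GGGGGG
GGGGGG
After op 5 fill(3,0,W) [34 cells changed]:
RRKWWW
RRRKWW
YYYYKW
WWWKKW
WWWWWW
WWWWWW
WWWWWW
WWWWWW

Answer: 34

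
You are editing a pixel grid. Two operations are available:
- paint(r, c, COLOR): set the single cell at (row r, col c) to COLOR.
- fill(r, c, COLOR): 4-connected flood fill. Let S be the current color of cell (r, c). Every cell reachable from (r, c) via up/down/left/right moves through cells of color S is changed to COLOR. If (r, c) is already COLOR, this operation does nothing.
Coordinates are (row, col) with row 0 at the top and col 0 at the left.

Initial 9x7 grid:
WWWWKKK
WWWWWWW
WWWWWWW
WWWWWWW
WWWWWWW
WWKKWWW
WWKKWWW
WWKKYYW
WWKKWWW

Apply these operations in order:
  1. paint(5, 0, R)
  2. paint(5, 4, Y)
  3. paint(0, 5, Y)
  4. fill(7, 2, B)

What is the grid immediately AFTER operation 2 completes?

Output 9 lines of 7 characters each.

After op 1 paint(5,0,R):
WWWWKKK
WWWWWWW
WWWWWWW
WWWWWWW
WWWWWWW
RWKKWWW
WWKKWWW
WWKKYYW
WWKKWWW
After op 2 paint(5,4,Y):
WWWWKKK
WWWWWWW
WWWWWWW
WWWWWWW
WWWWWWW
RWKKYWW
WWKKWWW
WWKKYYW
WWKKWWW

Answer: WWWWKKK
WWWWWWW
WWWWWWW
WWWWWWW
WWWWWWW
RWKKYWW
WWKKWWW
WWKKYYW
WWKKWWW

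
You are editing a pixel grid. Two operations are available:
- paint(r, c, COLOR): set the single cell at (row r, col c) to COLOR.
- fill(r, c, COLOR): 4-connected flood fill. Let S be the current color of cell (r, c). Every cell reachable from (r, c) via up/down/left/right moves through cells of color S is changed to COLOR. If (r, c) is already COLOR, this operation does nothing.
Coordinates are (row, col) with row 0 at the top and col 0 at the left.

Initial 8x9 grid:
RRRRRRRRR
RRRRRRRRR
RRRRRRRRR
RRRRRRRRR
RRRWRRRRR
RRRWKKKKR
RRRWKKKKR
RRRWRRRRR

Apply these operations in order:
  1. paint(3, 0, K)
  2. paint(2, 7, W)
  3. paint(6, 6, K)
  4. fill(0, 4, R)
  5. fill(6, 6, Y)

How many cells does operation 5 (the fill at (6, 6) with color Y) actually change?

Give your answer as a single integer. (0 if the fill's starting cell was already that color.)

After op 1 paint(3,0,K):
RRRRRRRRR
RRRRRRRRR
RRRRRRRRR
KRRRRRRRR
RRRWRRRRR
RRRWKKKKR
RRRWKKKKR
RRRWRRRRR
After op 2 paint(2,7,W):
RRRRRRRRR
RRRRRRRRR
RRRRRRRWR
KRRRRRRRR
RRRWRRRRR
RRRWKKKKR
RRRWKKKKR
RRRWRRRRR
After op 3 paint(6,6,K):
RRRRRRRRR
RRRRRRRRR
RRRRRRRWR
KRRRRRRRR
RRRWRRRRR
RRRWKKKKR
RRRWKKKKR
RRRWRRRRR
After op 4 fill(0,4,R) [0 cells changed]:
RRRRRRRRR
RRRRRRRRR
RRRRRRRWR
KRRRRRRRR
RRRWRRRRR
RRRWKKKKR
RRRWKKKKR
RRRWRRRRR
After op 5 fill(6,6,Y) [8 cells changed]:
RRRRRRRRR
RRRRRRRRR
RRRRRRRWR
KRRRRRRRR
RRRWRRRRR
RRRWYYYYR
RRRWYYYYR
RRRWRRRRR

Answer: 8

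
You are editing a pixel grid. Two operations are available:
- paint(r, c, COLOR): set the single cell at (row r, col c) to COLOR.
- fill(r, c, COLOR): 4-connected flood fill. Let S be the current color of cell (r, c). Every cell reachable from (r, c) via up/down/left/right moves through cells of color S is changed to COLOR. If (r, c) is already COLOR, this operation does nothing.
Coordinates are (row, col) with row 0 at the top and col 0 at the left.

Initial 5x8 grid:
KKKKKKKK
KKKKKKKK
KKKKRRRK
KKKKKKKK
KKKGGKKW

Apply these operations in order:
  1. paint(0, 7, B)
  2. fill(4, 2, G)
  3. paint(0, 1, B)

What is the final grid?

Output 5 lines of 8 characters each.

Answer: GBGGGGGB
GGGGGGGG
GGGGRRRG
GGGGGGGG
GGGGGGGW

Derivation:
After op 1 paint(0,7,B):
KKKKKKKB
KKKKKKKK
KKKKRRRK
KKKKKKKK
KKKGGKKW
After op 2 fill(4,2,G) [33 cells changed]:
GGGGGGGB
GGGGGGGG
GGGGRRRG
GGGGGGGG
GGGGGGGW
After op 3 paint(0,1,B):
GBGGGGGB
GGGGGGGG
GGGGRRRG
GGGGGGGG
GGGGGGGW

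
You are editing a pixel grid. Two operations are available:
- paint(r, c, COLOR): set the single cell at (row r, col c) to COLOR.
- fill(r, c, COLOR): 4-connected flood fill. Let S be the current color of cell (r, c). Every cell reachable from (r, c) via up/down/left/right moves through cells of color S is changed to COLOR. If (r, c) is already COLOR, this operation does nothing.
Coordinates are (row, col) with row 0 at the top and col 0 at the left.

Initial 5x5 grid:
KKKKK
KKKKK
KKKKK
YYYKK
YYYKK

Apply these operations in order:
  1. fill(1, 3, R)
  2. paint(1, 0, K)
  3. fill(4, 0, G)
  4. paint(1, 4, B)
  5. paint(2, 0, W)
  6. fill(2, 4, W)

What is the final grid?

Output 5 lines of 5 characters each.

After op 1 fill(1,3,R) [19 cells changed]:
RRRRR
RRRRR
RRRRR
YYYRR
YYYRR
After op 2 paint(1,0,K):
RRRRR
KRRRR
RRRRR
YYYRR
YYYRR
After op 3 fill(4,0,G) [6 cells changed]:
RRRRR
KRRRR
RRRRR
GGGRR
GGGRR
After op 4 paint(1,4,B):
RRRRR
KRRRB
RRRRR
GGGRR
GGGRR
After op 5 paint(2,0,W):
RRRRR
KRRRB
WRRRR
GGGRR
GGGRR
After op 6 fill(2,4,W) [16 cells changed]:
WWWWW
KWWWB
WWWWW
GGGWW
GGGWW

Answer: WWWWW
KWWWB
WWWWW
GGGWW
GGGWW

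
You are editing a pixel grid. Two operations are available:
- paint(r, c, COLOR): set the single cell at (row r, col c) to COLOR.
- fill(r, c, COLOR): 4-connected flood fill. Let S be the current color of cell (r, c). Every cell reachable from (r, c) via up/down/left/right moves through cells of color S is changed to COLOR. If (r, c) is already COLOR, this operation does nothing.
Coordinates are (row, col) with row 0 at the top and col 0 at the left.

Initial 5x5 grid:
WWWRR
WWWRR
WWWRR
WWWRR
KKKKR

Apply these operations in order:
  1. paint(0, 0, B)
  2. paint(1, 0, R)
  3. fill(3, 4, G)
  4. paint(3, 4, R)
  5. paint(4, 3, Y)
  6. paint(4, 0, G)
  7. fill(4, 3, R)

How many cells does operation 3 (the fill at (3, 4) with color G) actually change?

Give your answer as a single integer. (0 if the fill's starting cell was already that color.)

Answer: 9

Derivation:
After op 1 paint(0,0,B):
BWWRR
WWWRR
WWWRR
WWWRR
KKKKR
After op 2 paint(1,0,R):
BWWRR
RWWRR
WWWRR
WWWRR
KKKKR
After op 3 fill(3,4,G) [9 cells changed]:
BWWGG
RWWGG
WWWGG
WWWGG
KKKKG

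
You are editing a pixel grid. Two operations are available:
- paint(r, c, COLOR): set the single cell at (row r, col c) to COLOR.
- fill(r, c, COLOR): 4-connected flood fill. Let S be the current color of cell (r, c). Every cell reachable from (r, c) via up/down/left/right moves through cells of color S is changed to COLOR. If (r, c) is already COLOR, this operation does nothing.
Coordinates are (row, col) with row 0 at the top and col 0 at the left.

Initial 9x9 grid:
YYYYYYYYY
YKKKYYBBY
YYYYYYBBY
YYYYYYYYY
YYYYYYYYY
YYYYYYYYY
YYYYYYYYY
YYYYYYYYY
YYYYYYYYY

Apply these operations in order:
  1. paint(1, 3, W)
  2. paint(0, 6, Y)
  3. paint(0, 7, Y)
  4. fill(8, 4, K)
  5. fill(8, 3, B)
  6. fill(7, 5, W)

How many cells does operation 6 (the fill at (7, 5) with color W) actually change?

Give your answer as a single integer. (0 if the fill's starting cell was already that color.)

Answer: 80

Derivation:
After op 1 paint(1,3,W):
YYYYYYYYY
YKKWYYBBY
YYYYYYBBY
YYYYYYYYY
YYYYYYYYY
YYYYYYYYY
YYYYYYYYY
YYYYYYYYY
YYYYYYYYY
After op 2 paint(0,6,Y):
YYYYYYYYY
YKKWYYBBY
YYYYYYBBY
YYYYYYYYY
YYYYYYYYY
YYYYYYYYY
YYYYYYYYY
YYYYYYYYY
YYYYYYYYY
After op 3 paint(0,7,Y):
YYYYYYYYY
YKKWYYBBY
YYYYYYBBY
YYYYYYYYY
YYYYYYYYY
YYYYYYYYY
YYYYYYYYY
YYYYYYYYY
YYYYYYYYY
After op 4 fill(8,4,K) [74 cells changed]:
KKKKKKKKK
KKKWKKBBK
KKKKKKBBK
KKKKKKKKK
KKKKKKKKK
KKKKKKKKK
KKKKKKKKK
KKKKKKKKK
KKKKKKKKK
After op 5 fill(8,3,B) [76 cells changed]:
BBBBBBBBB
BBBWBBBBB
BBBBBBBBB
BBBBBBBBB
BBBBBBBBB
BBBBBBBBB
BBBBBBBBB
BBBBBBBBB
BBBBBBBBB
After op 6 fill(7,5,W) [80 cells changed]:
WWWWWWWWW
WWWWWWWWW
WWWWWWWWW
WWWWWWWWW
WWWWWWWWW
WWWWWWWWW
WWWWWWWWW
WWWWWWWWW
WWWWWWWWW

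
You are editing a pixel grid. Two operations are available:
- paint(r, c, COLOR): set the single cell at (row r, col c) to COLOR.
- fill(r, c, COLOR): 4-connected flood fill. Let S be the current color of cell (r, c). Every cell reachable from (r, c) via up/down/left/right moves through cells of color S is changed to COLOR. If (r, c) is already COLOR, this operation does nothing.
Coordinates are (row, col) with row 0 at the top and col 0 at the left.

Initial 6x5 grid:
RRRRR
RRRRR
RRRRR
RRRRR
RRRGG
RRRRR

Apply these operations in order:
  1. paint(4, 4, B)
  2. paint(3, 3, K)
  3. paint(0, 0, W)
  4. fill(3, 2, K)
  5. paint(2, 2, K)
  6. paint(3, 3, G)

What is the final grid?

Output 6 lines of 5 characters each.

After op 1 paint(4,4,B):
RRRRR
RRRRR
RRRRR
RRRRR
RRRGB
RRRRR
After op 2 paint(3,3,K):
RRRRR
RRRRR
RRRRR
RRRKR
RRRGB
RRRRR
After op 3 paint(0,0,W):
WRRRR
RRRRR
RRRRR
RRRKR
RRRGB
RRRRR
After op 4 fill(3,2,K) [26 cells changed]:
WKKKK
KKKKK
KKKKK
KKKKK
KKKGB
KKKKK
After op 5 paint(2,2,K):
WKKKK
KKKKK
KKKKK
KKKKK
KKKGB
KKKKK
After op 6 paint(3,3,G):
WKKKK
KKKKK
KKKKK
KKKGK
KKKGB
KKKKK

Answer: WKKKK
KKKKK
KKKKK
KKKGK
KKKGB
KKKKK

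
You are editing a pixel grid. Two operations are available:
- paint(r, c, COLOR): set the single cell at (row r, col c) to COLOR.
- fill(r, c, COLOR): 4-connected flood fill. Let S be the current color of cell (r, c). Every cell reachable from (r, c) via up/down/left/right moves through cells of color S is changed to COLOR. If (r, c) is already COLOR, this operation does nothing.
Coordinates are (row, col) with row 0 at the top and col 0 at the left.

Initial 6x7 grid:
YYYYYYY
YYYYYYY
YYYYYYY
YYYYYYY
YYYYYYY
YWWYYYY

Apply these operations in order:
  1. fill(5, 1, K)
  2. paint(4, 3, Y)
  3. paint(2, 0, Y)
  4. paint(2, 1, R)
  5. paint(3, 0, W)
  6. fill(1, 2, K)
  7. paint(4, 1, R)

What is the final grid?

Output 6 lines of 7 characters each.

After op 1 fill(5,1,K) [2 cells changed]:
YYYYYYY
YYYYYYY
YYYYYYY
YYYYYYY
YYYYYYY
YKKYYYY
After op 2 paint(4,3,Y):
YYYYYYY
YYYYYYY
YYYYYYY
YYYYYYY
YYYYYYY
YKKYYYY
After op 3 paint(2,0,Y):
YYYYYYY
YYYYYYY
YYYYYYY
YYYYYYY
YYYYYYY
YKKYYYY
After op 4 paint(2,1,R):
YYYYYYY
YYYYYYY
YRYYYYY
YYYYYYY
YYYYYYY
YKKYYYY
After op 5 paint(3,0,W):
YYYYYYY
YYYYYYY
YRYYYYY
WYYYYYY
YYYYYYY
YKKYYYY
After op 6 fill(1,2,K) [38 cells changed]:
KKKKKKK
KKKKKKK
KRKKKKK
WKKKKKK
KKKKKKK
KKKKKKK
After op 7 paint(4,1,R):
KKKKKKK
KKKKKKK
KRKKKKK
WKKKKKK
KRKKKKK
KKKKKKK

Answer: KKKKKKK
KKKKKKK
KRKKKKK
WKKKKKK
KRKKKKK
KKKKKKK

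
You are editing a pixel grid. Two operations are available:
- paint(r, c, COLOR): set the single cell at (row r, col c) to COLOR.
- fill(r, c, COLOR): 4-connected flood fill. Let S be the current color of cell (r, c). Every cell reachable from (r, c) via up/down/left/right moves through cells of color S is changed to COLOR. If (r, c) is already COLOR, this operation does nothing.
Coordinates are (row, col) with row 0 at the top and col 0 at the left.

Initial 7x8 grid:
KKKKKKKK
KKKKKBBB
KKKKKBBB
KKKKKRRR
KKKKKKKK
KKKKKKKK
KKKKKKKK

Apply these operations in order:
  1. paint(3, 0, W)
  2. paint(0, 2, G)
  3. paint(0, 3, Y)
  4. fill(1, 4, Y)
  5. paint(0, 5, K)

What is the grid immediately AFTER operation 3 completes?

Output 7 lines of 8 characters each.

Answer: KKGYKKKK
KKKKKBBB
KKKKKBBB
WKKKKRRR
KKKKKKKK
KKKKKKKK
KKKKKKKK

Derivation:
After op 1 paint(3,0,W):
KKKKKKKK
KKKKKBBB
KKKKKBBB
WKKKKRRR
KKKKKKKK
KKKKKKKK
KKKKKKKK
After op 2 paint(0,2,G):
KKGKKKKK
KKKKKBBB
KKKKKBBB
WKKKKRRR
KKKKKKKK
KKKKKKKK
KKKKKKKK
After op 3 paint(0,3,Y):
KKGYKKKK
KKKKKBBB
KKKKKBBB
WKKKKRRR
KKKKKKKK
KKKKKKKK
KKKKKKKK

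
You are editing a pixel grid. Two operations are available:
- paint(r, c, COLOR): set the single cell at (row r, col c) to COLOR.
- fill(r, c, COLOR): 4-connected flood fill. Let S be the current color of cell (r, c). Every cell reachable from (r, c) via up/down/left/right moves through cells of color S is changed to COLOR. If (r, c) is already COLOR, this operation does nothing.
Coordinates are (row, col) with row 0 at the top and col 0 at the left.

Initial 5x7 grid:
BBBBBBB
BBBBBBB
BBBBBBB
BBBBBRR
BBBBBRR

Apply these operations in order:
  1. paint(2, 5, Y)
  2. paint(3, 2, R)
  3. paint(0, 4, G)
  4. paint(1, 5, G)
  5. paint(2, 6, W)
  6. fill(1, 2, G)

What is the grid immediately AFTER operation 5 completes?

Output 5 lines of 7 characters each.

Answer: BBBBGBB
BBBBBGB
BBBBBYW
BBRBBRR
BBBBBRR

Derivation:
After op 1 paint(2,5,Y):
BBBBBBB
BBBBBBB
BBBBBYB
BBBBBRR
BBBBBRR
After op 2 paint(3,2,R):
BBBBBBB
BBBBBBB
BBBBBYB
BBRBBRR
BBBBBRR
After op 3 paint(0,4,G):
BBBBGBB
BBBBBBB
BBBBBYB
BBRBBRR
BBBBBRR
After op 4 paint(1,5,G):
BBBBGBB
BBBBBGB
BBBBBYB
BBRBBRR
BBBBBRR
After op 5 paint(2,6,W):
BBBBGBB
BBBBBGB
BBBBBYW
BBRBBRR
BBBBBRR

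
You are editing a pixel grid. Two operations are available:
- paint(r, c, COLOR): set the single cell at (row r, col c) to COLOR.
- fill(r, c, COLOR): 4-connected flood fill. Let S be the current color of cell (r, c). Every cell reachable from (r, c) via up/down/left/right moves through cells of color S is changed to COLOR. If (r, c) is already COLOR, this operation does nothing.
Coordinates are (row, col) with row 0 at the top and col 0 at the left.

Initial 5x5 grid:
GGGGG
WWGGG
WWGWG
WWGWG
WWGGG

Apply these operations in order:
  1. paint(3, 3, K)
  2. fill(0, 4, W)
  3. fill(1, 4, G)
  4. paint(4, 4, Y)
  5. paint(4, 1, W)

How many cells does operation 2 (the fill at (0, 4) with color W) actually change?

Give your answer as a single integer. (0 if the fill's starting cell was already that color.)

Answer: 15

Derivation:
After op 1 paint(3,3,K):
GGGGG
WWGGG
WWGWG
WWGKG
WWGGG
After op 2 fill(0,4,W) [15 cells changed]:
WWWWW
WWWWW
WWWWW
WWWKW
WWWWW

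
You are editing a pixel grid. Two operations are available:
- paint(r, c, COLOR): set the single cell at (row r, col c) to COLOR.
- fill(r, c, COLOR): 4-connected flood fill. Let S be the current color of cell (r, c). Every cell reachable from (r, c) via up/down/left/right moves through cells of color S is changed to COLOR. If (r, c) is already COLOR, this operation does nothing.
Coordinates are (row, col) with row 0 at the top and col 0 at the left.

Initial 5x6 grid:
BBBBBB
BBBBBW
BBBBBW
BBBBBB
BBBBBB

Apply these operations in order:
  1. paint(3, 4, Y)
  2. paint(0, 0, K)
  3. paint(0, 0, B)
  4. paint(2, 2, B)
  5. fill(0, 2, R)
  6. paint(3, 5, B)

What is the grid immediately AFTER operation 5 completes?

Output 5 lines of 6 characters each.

After op 1 paint(3,4,Y):
BBBBBB
BBBBBW
BBBBBW
BBBBYB
BBBBBB
After op 2 paint(0,0,K):
KBBBBB
BBBBBW
BBBBBW
BBBBYB
BBBBBB
After op 3 paint(0,0,B):
BBBBBB
BBBBBW
BBBBBW
BBBBYB
BBBBBB
After op 4 paint(2,2,B):
BBBBBB
BBBBBW
BBBBBW
BBBBYB
BBBBBB
After op 5 fill(0,2,R) [27 cells changed]:
RRRRRR
RRRRRW
RRRRRW
RRRRYR
RRRRRR

Answer: RRRRRR
RRRRRW
RRRRRW
RRRRYR
RRRRRR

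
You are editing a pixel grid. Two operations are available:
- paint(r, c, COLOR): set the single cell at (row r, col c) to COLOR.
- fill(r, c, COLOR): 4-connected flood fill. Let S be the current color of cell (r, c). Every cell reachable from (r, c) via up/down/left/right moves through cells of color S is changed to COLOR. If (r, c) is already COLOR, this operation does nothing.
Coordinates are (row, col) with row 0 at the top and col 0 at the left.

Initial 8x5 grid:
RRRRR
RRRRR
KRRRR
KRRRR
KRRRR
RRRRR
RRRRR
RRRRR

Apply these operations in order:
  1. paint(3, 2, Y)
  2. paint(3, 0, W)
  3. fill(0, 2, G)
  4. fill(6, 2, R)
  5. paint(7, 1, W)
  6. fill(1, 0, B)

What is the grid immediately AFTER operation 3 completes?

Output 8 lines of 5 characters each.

Answer: GGGGG
GGGGG
KGGGG
WGYGG
KGGGG
GGGGG
GGGGG
GGGGG

Derivation:
After op 1 paint(3,2,Y):
RRRRR
RRRRR
KRRRR
KRYRR
KRRRR
RRRRR
RRRRR
RRRRR
After op 2 paint(3,0,W):
RRRRR
RRRRR
KRRRR
WRYRR
KRRRR
RRRRR
RRRRR
RRRRR
After op 3 fill(0,2,G) [36 cells changed]:
GGGGG
GGGGG
KGGGG
WGYGG
KGGGG
GGGGG
GGGGG
GGGGG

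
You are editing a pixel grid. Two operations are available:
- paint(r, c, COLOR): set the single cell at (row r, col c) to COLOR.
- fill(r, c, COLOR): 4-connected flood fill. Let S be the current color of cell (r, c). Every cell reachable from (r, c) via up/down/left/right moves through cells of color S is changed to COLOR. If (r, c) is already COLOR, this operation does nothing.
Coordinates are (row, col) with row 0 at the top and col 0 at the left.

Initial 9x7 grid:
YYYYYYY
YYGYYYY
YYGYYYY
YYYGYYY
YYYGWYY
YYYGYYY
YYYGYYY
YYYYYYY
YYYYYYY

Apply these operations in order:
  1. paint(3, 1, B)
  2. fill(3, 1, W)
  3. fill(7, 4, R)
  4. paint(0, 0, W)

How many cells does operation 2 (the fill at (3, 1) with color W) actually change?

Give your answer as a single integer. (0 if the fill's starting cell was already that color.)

After op 1 paint(3,1,B):
YYYYYYY
YYGYYYY
YYGYYYY
YBYGYYY
YYYGWYY
YYYGYYY
YYYGYYY
YYYYYYY
YYYYYYY
After op 2 fill(3,1,W) [1 cells changed]:
YYYYYYY
YYGYYYY
YYGYYYY
YWYGYYY
YYYGWYY
YYYGYYY
YYYGYYY
YYYYYYY
YYYYYYY

Answer: 1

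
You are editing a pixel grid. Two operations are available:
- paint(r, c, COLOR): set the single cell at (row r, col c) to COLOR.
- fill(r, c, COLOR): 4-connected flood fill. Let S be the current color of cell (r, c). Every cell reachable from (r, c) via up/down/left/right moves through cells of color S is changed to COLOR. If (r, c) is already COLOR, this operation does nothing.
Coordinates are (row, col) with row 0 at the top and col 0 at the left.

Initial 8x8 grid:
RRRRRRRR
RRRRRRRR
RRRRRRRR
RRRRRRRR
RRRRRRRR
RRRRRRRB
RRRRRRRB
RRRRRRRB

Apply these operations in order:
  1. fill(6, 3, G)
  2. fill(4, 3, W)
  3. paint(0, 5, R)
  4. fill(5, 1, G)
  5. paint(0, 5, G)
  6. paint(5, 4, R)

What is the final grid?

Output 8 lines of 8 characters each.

Answer: GGGGGGGG
GGGGGGGG
GGGGGGGG
GGGGGGGG
GGGGGGGG
GGGGRGGB
GGGGGGGB
GGGGGGGB

Derivation:
After op 1 fill(6,3,G) [61 cells changed]:
GGGGGGGG
GGGGGGGG
GGGGGGGG
GGGGGGGG
GGGGGGGG
GGGGGGGB
GGGGGGGB
GGGGGGGB
After op 2 fill(4,3,W) [61 cells changed]:
WWWWWWWW
WWWWWWWW
WWWWWWWW
WWWWWWWW
WWWWWWWW
WWWWWWWB
WWWWWWWB
WWWWWWWB
After op 3 paint(0,5,R):
WWWWWRWW
WWWWWWWW
WWWWWWWW
WWWWWWWW
WWWWWWWW
WWWWWWWB
WWWWWWWB
WWWWWWWB
After op 4 fill(5,1,G) [60 cells changed]:
GGGGGRGG
GGGGGGGG
GGGGGGGG
GGGGGGGG
GGGGGGGG
GGGGGGGB
GGGGGGGB
GGGGGGGB
After op 5 paint(0,5,G):
GGGGGGGG
GGGGGGGG
GGGGGGGG
GGGGGGGG
GGGGGGGG
GGGGGGGB
GGGGGGGB
GGGGGGGB
After op 6 paint(5,4,R):
GGGGGGGG
GGGGGGGG
GGGGGGGG
GGGGGGGG
GGGGGGGG
GGGGRGGB
GGGGGGGB
GGGGGGGB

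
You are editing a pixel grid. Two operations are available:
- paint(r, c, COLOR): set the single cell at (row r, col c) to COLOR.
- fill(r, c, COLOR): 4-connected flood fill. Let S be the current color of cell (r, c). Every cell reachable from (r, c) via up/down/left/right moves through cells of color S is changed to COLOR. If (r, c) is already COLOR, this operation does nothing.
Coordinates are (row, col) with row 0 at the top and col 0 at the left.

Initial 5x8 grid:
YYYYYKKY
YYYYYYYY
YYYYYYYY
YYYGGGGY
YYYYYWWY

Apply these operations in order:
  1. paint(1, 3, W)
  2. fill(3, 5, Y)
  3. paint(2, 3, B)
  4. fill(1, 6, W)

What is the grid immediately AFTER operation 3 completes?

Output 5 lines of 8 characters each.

Answer: YYYYYKKY
YYYWYYYY
YYYBYYYY
YYYYYYYY
YYYYYWWY

Derivation:
After op 1 paint(1,3,W):
YYYYYKKY
YYYWYYYY
YYYYYYYY
YYYGGGGY
YYYYYWWY
After op 2 fill(3,5,Y) [4 cells changed]:
YYYYYKKY
YYYWYYYY
YYYYYYYY
YYYYYYYY
YYYYYWWY
After op 3 paint(2,3,B):
YYYYYKKY
YYYWYYYY
YYYBYYYY
YYYYYYYY
YYYYYWWY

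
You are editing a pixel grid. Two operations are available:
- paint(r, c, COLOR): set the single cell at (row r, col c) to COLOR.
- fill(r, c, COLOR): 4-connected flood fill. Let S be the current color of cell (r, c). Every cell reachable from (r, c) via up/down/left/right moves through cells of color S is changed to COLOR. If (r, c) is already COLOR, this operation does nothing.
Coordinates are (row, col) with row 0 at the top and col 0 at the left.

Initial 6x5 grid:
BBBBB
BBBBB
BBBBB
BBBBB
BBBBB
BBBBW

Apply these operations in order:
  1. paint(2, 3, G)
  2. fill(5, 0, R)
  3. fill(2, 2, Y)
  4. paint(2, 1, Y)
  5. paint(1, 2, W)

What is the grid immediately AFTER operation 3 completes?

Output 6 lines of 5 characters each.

Answer: YYYYY
YYYYY
YYYGY
YYYYY
YYYYY
YYYYW

Derivation:
After op 1 paint(2,3,G):
BBBBB
BBBBB
BBBGB
BBBBB
BBBBB
BBBBW
After op 2 fill(5,0,R) [28 cells changed]:
RRRRR
RRRRR
RRRGR
RRRRR
RRRRR
RRRRW
After op 3 fill(2,2,Y) [28 cells changed]:
YYYYY
YYYYY
YYYGY
YYYYY
YYYYY
YYYYW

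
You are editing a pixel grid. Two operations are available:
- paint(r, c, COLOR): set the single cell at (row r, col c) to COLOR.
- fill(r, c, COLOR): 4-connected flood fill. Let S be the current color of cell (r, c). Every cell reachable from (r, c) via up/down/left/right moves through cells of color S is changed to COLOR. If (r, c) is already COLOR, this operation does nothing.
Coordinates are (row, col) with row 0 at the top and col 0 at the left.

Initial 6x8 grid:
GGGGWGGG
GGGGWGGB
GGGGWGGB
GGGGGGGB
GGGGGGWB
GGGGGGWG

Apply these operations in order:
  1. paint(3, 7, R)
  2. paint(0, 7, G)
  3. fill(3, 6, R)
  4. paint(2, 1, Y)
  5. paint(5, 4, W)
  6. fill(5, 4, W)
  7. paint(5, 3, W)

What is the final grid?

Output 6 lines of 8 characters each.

Answer: RRRRWRRR
RRRRWRRB
RYRRWRRB
RRRRRRRR
RRRRRRWB
RRRWWRWG

Derivation:
After op 1 paint(3,7,R):
GGGGWGGG
GGGGWGGB
GGGGWGGB
GGGGGGGR
GGGGGGWB
GGGGGGWG
After op 2 paint(0,7,G):
GGGGWGGG
GGGGWGGB
GGGGWGGB
GGGGGGGR
GGGGGGWB
GGGGGGWG
After op 3 fill(3,6,R) [38 cells changed]:
RRRRWRRR
RRRRWRRB
RRRRWRRB
RRRRRRRR
RRRRRRWB
RRRRRRWG
After op 4 paint(2,1,Y):
RRRRWRRR
RRRRWRRB
RYRRWRRB
RRRRRRRR
RRRRRRWB
RRRRRRWG
After op 5 paint(5,4,W):
RRRRWRRR
RRRRWRRB
RYRRWRRB
RRRRRRRR
RRRRRRWB
RRRRWRWG
After op 6 fill(5,4,W) [0 cells changed]:
RRRRWRRR
RRRRWRRB
RYRRWRRB
RRRRRRRR
RRRRRRWB
RRRRWRWG
After op 7 paint(5,3,W):
RRRRWRRR
RRRRWRRB
RYRRWRRB
RRRRRRRR
RRRRRRWB
RRRWWRWG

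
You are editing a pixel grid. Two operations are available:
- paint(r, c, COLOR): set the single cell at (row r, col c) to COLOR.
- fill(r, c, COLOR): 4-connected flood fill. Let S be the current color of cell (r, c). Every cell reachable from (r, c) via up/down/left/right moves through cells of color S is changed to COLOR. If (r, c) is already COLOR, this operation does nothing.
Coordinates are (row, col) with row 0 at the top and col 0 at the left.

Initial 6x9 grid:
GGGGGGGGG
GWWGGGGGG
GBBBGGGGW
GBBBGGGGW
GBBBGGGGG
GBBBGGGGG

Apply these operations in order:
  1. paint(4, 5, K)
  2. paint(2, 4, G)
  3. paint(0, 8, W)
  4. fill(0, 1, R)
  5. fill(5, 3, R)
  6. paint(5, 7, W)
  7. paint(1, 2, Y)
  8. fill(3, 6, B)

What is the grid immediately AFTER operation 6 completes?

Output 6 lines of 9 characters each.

After op 1 paint(4,5,K):
GGGGGGGGG
GWWGGGGGG
GBBBGGGGW
GBBBGGGGW
GBBBGKGGG
GBBBGGGGG
After op 2 paint(2,4,G):
GGGGGGGGG
GWWGGGGGG
GBBBGGGGW
GBBBGGGGW
GBBBGKGGG
GBBBGGGGG
After op 3 paint(0,8,W):
GGGGGGGGW
GWWGGGGGG
GBBBGGGGW
GBBBGGGGW
GBBBGKGGG
GBBBGGGGG
After op 4 fill(0,1,R) [36 cells changed]:
RRRRRRRRW
RWWRRRRRR
RBBBRRRRW
RBBBRRRRW
RBBBRKRRR
RBBBRRRRR
After op 5 fill(5,3,R) [12 cells changed]:
RRRRRRRRW
RWWRRRRRR
RRRRRRRRW
RRRRRRRRW
RRRRRKRRR
RRRRRRRRR
After op 6 paint(5,7,W):
RRRRRRRRW
RWWRRRRRR
RRRRRRRRW
RRRRRRRRW
RRRRRKRRR
RRRRRRRWR

Answer: RRRRRRRRW
RWWRRRRRR
RRRRRRRRW
RRRRRRRRW
RRRRRKRRR
RRRRRRRWR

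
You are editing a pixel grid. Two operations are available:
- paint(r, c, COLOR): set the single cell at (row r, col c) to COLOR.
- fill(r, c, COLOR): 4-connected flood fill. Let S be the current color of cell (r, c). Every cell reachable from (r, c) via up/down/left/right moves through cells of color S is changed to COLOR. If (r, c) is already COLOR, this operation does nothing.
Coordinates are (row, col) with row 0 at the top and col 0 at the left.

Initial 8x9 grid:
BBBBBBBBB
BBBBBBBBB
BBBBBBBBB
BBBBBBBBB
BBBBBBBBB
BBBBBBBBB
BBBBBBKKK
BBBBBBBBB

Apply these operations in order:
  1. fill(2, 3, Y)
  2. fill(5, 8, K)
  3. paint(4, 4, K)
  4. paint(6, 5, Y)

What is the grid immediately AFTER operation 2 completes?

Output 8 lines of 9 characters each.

After op 1 fill(2,3,Y) [69 cells changed]:
YYYYYYYYY
YYYYYYYYY
YYYYYYYYY
YYYYYYYYY
YYYYYYYYY
YYYYYYYYY
YYYYYYKKK
YYYYYYYYY
After op 2 fill(5,8,K) [69 cells changed]:
KKKKKKKKK
KKKKKKKKK
KKKKKKKKK
KKKKKKKKK
KKKKKKKKK
KKKKKKKKK
KKKKKKKKK
KKKKKKKKK

Answer: KKKKKKKKK
KKKKKKKKK
KKKKKKKKK
KKKKKKKKK
KKKKKKKKK
KKKKKKKKK
KKKKKKKKK
KKKKKKKKK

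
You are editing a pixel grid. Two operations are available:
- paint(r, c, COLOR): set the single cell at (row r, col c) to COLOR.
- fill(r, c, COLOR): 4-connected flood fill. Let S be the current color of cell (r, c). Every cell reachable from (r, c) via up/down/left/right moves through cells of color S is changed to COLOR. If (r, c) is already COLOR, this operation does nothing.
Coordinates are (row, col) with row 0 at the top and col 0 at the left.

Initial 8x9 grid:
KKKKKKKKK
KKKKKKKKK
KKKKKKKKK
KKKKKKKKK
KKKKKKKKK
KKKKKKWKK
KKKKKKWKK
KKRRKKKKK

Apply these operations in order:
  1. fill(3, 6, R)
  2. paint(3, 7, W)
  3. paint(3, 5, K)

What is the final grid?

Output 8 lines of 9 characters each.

After op 1 fill(3,6,R) [68 cells changed]:
RRRRRRRRR
RRRRRRRRR
RRRRRRRRR
RRRRRRRRR
RRRRRRRRR
RRRRRRWRR
RRRRRRWRR
RRRRRRRRR
After op 2 paint(3,7,W):
RRRRRRRRR
RRRRRRRRR
RRRRRRRRR
RRRRRRRWR
RRRRRRRRR
RRRRRRWRR
RRRRRRWRR
RRRRRRRRR
After op 3 paint(3,5,K):
RRRRRRRRR
RRRRRRRRR
RRRRRRRRR
RRRRRKRWR
RRRRRRRRR
RRRRRRWRR
RRRRRRWRR
RRRRRRRRR

Answer: RRRRRRRRR
RRRRRRRRR
RRRRRRRRR
RRRRRKRWR
RRRRRRRRR
RRRRRRWRR
RRRRRRWRR
RRRRRRRRR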